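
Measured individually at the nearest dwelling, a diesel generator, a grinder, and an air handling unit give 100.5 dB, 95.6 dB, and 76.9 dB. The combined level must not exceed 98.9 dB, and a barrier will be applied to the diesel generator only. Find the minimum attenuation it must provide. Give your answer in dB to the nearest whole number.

The untreated sources together contribute 10^(95.6/10) + 10^(76.9/10) = 3.680e+09, i.e. 95.66 dB.
The limit corresponds to 10^(98.9/10) = 7.762e+09; subtracting the fixed part leaves 4.083e+09 for the diesel generator, i.e. 96.11 dB.
Required insertion loss = 100.5 − 96.11 = 4.39 dB.

4 dB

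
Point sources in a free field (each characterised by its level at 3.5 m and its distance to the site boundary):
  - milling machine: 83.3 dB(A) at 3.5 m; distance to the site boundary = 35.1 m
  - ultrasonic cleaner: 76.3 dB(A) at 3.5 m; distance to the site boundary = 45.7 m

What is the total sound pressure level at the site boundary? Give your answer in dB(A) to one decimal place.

63.8 dB(A)

First find each source's level at the receiver (point-source: −20·log₁₀(r/r_ref)), then combine on an intensity basis.
milling machine: 83.3 − 20·log₁₀(35.1/3.5) = 83.3 − 20.02 = 63.28 dB(A).
ultrasonic cleaner: 76.3 − 20·log₁₀(45.7/3.5) = 76.3 − 22.32 = 53.98 dB(A).
Σ 10^(L/10) = 2.376e+06 → L_total = 10·log₁₀(2.376e+06) = 63.76 dB(A).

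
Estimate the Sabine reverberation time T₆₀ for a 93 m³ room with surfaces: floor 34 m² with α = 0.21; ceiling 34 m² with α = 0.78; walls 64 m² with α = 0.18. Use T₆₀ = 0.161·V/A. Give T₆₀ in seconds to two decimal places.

0.33 s

Summing Sᵢαᵢ: 34·0.21 + 34·0.78 + 64·0.18 = 45.18 m².
T₆₀ = 0.161·V/A = 0.161·93/45.18 = 0.331 s.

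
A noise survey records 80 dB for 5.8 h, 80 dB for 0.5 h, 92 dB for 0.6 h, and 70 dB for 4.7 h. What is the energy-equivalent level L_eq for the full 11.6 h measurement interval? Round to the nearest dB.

81 dB

L_eq = 10·log₁₀[(1/T)·Σ tᵢ·10^(Lᵢ/10)] with T = 11.6 h.
Σ tᵢ·10^(Lᵢ/10) = 5.8·10^(80/10) + 0.5·10^(80/10) + 0.6·10^(92/10) + 4.7·10^(70/10) = 1.628e+09.
L_eq = 10·log₁₀(1.628e+09/11.6) = 81.47 dB.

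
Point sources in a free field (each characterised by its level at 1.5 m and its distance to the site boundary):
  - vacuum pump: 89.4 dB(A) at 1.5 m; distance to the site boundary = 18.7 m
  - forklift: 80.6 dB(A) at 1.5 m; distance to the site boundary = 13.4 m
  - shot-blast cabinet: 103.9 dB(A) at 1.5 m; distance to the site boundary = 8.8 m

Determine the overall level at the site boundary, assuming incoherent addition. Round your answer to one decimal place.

Propagate each source to the receiver with L = L_ref − 20·log₁₀(r/r_ref), then add intensities.
vacuum pump: 89.4 − 20·log₁₀(18.7/1.5) = 89.4 − 21.92 = 67.48 dB(A).
forklift: 80.6 − 20·log₁₀(13.4/1.5) = 80.6 − 19.02 = 61.58 dB(A).
shot-blast cabinet: 103.9 − 20·log₁₀(8.8/1.5) = 103.9 − 15.37 = 88.53 dB(A).
Σ 10^(L/10) = 7.203e+08 → L_total = 10·log₁₀(7.203e+08) = 88.57 dB(A).

88.6 dB(A)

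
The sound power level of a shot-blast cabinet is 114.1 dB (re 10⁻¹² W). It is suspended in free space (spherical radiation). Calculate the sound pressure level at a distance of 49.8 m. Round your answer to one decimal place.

69.2 dB

The power spreads over a sphere of area 4π·r², so L_p = L_w − 10·log₁₀(4π·r²).
4π·r² = 3.117e+04 m², 10·log₁₀ of that is 44.937 dB.
L_p = 114.1 − 44.937 = 69.16 dB.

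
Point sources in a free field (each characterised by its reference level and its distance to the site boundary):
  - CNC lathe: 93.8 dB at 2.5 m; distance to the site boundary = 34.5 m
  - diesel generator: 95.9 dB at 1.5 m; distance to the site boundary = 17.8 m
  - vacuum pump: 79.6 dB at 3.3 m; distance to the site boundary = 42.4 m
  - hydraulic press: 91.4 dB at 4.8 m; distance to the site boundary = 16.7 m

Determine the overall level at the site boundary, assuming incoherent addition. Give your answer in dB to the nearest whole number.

82 dB

First find each source's level at the receiver (point-source: −20·log₁₀(r/r_ref)), then combine on an intensity basis.
CNC lathe: 93.8 − 20·log₁₀(34.5/2.5) = 93.8 − 22.80 = 71.00 dB.
diesel generator: 95.9 − 20·log₁₀(17.8/1.5) = 95.9 − 21.49 = 74.41 dB.
vacuum pump: 79.6 − 20·log₁₀(42.4/3.3) = 79.6 − 22.18 = 57.42 dB.
hydraulic press: 91.4 − 20·log₁₀(16.7/4.8) = 91.4 − 10.83 = 80.57 dB.
Σ 10^(L/10) = 1.548e+08 → L_total = 10·log₁₀(1.548e+08) = 81.90 dB.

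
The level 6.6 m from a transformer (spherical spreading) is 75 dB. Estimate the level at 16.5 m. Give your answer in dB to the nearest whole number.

67 dB

For a point source, L₂ = L₁ − 20·log₁₀(r₂/r₁).
L₂ = 75 − 20·log₁₀(16.5/6.6) = 75 − 7.959 = 67.04 dB.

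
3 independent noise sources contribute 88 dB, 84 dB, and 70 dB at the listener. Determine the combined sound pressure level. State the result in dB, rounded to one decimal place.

For uncorrelated sources the intensities add, so convert each level to linear form, sum, and take 10·log₁₀ of the total.
Σ 10^(L/10) = 10^(88/10) + 10^(84/10) + 10^(70/10) = 8.921e+08.
L_total = 10·log₁₀(8.921e+08) = 89.50 dB.

89.5 dB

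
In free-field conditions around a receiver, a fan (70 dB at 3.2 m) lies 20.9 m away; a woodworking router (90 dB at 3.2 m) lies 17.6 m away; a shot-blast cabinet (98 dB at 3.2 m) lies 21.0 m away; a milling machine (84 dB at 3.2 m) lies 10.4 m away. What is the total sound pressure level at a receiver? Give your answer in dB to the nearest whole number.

83 dB

Propagate each source to the receiver with L = L_ref − 20·log₁₀(r/r_ref), then add intensities.
fan: 70 − 20·log₁₀(20.9/3.2) = 70 − 16.30 = 53.70 dB.
woodworking router: 90 − 20·log₁₀(17.6/3.2) = 90 − 14.81 = 75.19 dB.
shot-blast cabinet: 98 − 20·log₁₀(21.0/3.2) = 98 − 16.34 = 81.66 dB.
milling machine: 84 − 20·log₁₀(10.4/3.2) = 84 − 10.24 = 73.76 dB.
Σ 10^(L/10) = 2.036e+08 → L_total = 10·log₁₀(2.036e+08) = 83.09 dB.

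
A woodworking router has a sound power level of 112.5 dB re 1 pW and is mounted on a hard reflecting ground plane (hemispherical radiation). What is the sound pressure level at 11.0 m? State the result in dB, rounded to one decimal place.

L_p = L_w − 10·log₁₀(2π·r²) with r = 11.0 m.
2π·r² = 760.3 m², 10·log₁₀ of that is 28.810 dB.
L_p = 112.5 − 28.810 = 83.69 dB.

83.7 dB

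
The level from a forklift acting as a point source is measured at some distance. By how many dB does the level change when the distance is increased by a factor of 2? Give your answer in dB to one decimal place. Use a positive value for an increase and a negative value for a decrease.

Point-source spreading: ΔL = −20·log₁₀(r₂/r₁).
ΔL = −20·log₁₀(2) = -6.02 dB.

-6.0 dB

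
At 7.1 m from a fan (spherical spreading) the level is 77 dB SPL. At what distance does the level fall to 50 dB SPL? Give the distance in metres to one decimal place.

For a point source L₁ − L₂ = 20·log₁₀(r₂/r₁), so r₂ = r₁·10^((L₁−L₂)/20).
r₂ = 7.1·10^((77−50)/20) = 7.1·10^(27.0/20) = 158.95 m.

158.9 m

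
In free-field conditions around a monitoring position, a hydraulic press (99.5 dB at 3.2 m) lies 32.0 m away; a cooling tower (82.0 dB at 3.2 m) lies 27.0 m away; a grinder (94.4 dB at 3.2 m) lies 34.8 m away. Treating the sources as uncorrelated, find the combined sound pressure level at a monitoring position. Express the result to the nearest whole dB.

81 dB

First find each source's level at the receiver (point-source: −20·log₁₀(r/r_ref)), then combine on an intensity basis.
hydraulic press: 99.5 − 20·log₁₀(32.0/3.2) = 99.5 − 20.00 = 79.50 dB.
cooling tower: 82.0 − 20·log₁₀(27.0/3.2) = 82.0 − 18.52 = 63.48 dB.
grinder: 94.4 − 20·log₁₀(34.8/3.2) = 94.4 − 20.73 = 73.67 dB.
Σ 10^(L/10) = 1.146e+08 → L_total = 10·log₁₀(1.146e+08) = 80.59 dB.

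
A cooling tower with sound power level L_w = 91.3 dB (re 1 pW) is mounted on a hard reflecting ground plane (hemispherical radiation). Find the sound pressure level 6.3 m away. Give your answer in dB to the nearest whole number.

67 dB

Free-field hemispherical radiation: L_p = L_w − 10·log₁₀(2π·r²), r = 6.3 m.
2π·r² = 249.4 m², 10·log₁₀ of that is 23.969 dB.
L_p = 91.3 − 23.969 = 67.33 dB.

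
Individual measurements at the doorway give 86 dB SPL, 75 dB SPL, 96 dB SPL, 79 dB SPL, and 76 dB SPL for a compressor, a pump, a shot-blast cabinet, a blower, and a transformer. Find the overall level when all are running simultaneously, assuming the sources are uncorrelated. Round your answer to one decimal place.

For uncorrelated sources the intensities add, so convert each level to linear form, sum, and take 10·log₁₀ of the total.
Σ 10^(L/10) = 10^(86/10) + 10^(75/10) + 10^(96/10) + 10^(79/10) + 10^(76/10) = 4.530e+09.
L_total = 10·log₁₀(4.530e+09) = 96.56 dB SPL.

96.6 dB SPL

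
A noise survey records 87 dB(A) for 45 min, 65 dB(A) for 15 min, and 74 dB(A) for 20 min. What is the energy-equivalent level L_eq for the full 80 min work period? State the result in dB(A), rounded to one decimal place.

L_eq = 10·log₁₀[(1/T)·Σ tᵢ·10^(Lᵢ/10)] with T = 80 min.
Σ tᵢ·10^(Lᵢ/10) = 45·10^(87/10) + 15·10^(65/10) + 20·10^(74/10) = 2.310e+10.
L_eq = 10·log₁₀(2.310e+10/80) = 84.61 dB(A).

84.6 dB(A)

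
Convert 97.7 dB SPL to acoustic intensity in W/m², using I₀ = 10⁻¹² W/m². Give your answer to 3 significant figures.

I/I₀ = 10^(97.7/10) = 5.888e+09, so I = 5.888e+09 × 10⁻¹² W/m².

0.00589 W/m²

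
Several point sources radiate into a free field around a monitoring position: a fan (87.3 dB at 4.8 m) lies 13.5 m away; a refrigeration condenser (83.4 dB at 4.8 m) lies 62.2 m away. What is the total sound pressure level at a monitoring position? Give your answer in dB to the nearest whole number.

First find each source's level at the receiver (point-source: −20·log₁₀(r/r_ref)), then combine on an intensity basis.
fan: 87.3 − 20·log₁₀(13.5/4.8) = 87.3 − 8.98 = 78.32 dB.
refrigeration condenser: 83.4 − 20·log₁₀(62.2/4.8) = 83.4 − 22.25 = 61.15 dB.
Σ 10^(L/10) = 6.919e+07 → L_total = 10·log₁₀(6.919e+07) = 78.40 dB.

78 dB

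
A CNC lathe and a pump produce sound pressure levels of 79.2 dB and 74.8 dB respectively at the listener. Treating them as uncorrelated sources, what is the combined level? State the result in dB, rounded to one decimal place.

Incoherent sources combine by intensity addition: L_total = 10·log₁₀(Σ 10^(L_i/10)).
Σ 10^(L/10) = 10^(79.2/10) + 10^(74.8/10) = 1.134e+08.
L_total = 10·log₁₀(1.134e+08) = 80.55 dB.

80.5 dB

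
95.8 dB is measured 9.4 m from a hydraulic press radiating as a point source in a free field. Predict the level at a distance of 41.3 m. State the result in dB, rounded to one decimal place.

Spherical spreading from a point source gives a 20·log₁₀(r₂/r₁) drop.
L₂ = 95.8 − 20·log₁₀(41.3/9.4) = 95.8 − 12.856 = 82.94 dB.

82.9 dB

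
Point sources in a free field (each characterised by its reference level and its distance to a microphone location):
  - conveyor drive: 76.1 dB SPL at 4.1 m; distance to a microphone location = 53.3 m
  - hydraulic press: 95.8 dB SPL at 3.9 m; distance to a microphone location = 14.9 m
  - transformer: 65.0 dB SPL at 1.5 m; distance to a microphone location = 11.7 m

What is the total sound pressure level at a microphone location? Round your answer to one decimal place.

Propagate each source to the receiver with L = L_ref − 20·log₁₀(r/r_ref), then add intensities.
conveyor drive: 76.1 − 20·log₁₀(53.3/4.1) = 76.1 − 22.28 = 53.82 dB SPL.
hydraulic press: 95.8 − 20·log₁₀(14.9/3.9) = 95.8 − 11.64 = 84.16 dB SPL.
transformer: 65.0 − 20·log₁₀(11.7/1.5) = 65.0 − 17.84 = 47.16 dB SPL.
Σ 10^(L/10) = 2.608e+08 → L_total = 10·log₁₀(2.608e+08) = 84.16 dB SPL.

84.2 dB SPL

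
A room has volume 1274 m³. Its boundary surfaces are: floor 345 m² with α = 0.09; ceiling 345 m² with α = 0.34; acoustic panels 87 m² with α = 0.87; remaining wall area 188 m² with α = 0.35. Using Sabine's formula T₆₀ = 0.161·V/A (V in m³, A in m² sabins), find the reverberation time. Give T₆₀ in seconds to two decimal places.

Total absorption A = 345·0.09 + 345·0.34 + 87·0.87 + 188·0.35 = 289.84 m² sabins.
T₆₀ = 0.161·V/A = 0.161·1274/289.84 = 0.708 s.

0.71 s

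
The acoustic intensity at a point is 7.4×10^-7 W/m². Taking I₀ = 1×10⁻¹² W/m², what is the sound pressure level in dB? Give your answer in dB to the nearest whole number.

Dividing by I₀ shifts the exponent by 12: I/I₀ = 7.4×10^5.
L = 10·(0.8692 + 5) = 58.69 dB.

59 dB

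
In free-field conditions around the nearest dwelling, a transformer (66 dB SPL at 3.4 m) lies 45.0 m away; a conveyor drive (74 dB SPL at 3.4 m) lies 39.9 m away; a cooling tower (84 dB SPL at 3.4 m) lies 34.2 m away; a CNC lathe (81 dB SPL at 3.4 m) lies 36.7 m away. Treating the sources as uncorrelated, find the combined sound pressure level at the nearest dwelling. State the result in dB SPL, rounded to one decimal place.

65.8 dB SPL

Propagate each source to the receiver with L = L_ref − 20·log₁₀(r/r_ref), then add intensities.
transformer: 66 − 20·log₁₀(45.0/3.4) = 66 − 22.43 = 43.57 dB SPL.
conveyor drive: 74 − 20·log₁₀(39.9/3.4) = 74 − 21.39 = 52.61 dB SPL.
cooling tower: 84 − 20·log₁₀(34.2/3.4) = 84 − 20.05 = 63.95 dB SPL.
CNC lathe: 81 − 20·log₁₀(36.7/3.4) = 81 − 20.66 = 60.34 dB SPL.
Σ 10^(L/10) = 3.768e+06 → L_total = 10·log₁₀(3.768e+06) = 65.76 dB SPL.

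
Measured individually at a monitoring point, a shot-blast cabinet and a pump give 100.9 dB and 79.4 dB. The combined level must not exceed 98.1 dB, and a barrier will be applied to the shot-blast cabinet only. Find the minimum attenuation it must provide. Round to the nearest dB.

3 dB

Everything except the shot-blast cabinet sums to 10^(79.4/10) = 8.710e+07 in linear terms, 79.40 dB.
To meet 98.1 dB overall, the treated shot-blast cabinet may contribute at most 10^(98.1/10) − 8.710e+07 = 6.369e+09, i.e. 98.04 dB.
So the shot-blast cabinet must be reduced from 100.9 to 98.04 dB: IL = 2.86 dB.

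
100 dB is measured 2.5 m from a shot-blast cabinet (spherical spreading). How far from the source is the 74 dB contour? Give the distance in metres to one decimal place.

49.9 m

The 26.0 dB drop corresponds to a distance ratio of 10^(26.0/20) for a point source.
r₂ = 2.5·10^((100−74)/20) = 2.5·10^(26.0/20) = 49.88 m.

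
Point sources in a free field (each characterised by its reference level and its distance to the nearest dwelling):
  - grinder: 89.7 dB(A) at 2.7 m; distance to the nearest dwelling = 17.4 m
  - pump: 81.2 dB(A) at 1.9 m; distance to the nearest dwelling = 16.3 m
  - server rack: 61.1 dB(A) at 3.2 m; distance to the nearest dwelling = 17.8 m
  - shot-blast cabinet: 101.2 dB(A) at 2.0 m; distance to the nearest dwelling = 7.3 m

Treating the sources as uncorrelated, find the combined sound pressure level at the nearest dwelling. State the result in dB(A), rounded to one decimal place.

90.1 dB(A)

Propagate each source to the receiver with L = L_ref − 20·log₁₀(r/r_ref), then add intensities.
grinder: 89.7 − 20·log₁₀(17.4/2.7) = 89.7 − 16.18 = 73.52 dB(A).
pump: 81.2 − 20·log₁₀(16.3/1.9) = 81.2 − 18.67 = 62.53 dB(A).
server rack: 61.1 − 20·log₁₀(17.8/3.2) = 61.1 − 14.91 = 46.19 dB(A).
shot-blast cabinet: 101.2 − 20·log₁₀(7.3/2.0) = 101.2 − 11.25 = 89.95 dB(A).
Σ 10^(L/10) = 1.014e+09 → L_total = 10·log₁₀(1.014e+09) = 90.06 dB(A).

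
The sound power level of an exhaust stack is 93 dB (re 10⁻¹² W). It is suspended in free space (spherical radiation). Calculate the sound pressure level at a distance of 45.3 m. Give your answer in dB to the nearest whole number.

The power spreads over a sphere of area 4π·r², so L_p = L_w − 10·log₁₀(4π·r²).
4π·r² = 2.579e+04 m², 10·log₁₀ of that is 44.114 dB.
L_p = 93 − 44.114 = 48.89 dB.

49 dB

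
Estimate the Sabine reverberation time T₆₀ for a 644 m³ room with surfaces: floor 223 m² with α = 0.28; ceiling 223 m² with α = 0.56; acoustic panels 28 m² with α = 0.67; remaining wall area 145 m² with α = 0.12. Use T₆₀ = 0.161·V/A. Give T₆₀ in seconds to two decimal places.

Summing Sᵢαᵢ: 223·0.28 + 223·0.56 + 28·0.67 + 145·0.12 = 223.48 m².
T₆₀ = 0.161 × 644 / 223.48 = 0.464 s.

0.46 s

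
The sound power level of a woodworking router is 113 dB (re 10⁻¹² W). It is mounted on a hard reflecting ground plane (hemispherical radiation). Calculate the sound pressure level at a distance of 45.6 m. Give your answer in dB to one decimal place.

Free-field hemispherical radiation: L_p = L_w − 10·log₁₀(2π·r²), r = 45.6 m.
2π·r² = 1.307e+04 m², 10·log₁₀ of that is 41.161 dB.
L_p = 113 − 41.161 = 71.84 dB.

71.8 dB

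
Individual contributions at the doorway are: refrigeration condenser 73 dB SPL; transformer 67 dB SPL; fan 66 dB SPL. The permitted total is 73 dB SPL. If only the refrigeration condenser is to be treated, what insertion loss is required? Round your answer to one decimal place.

Fixed contribution from the other sources: Σ 10^(L/10) = 10^(67/10) + 10^(66/10) = 8.993e+06 (69.54 dB SPL).
The limit corresponds to 10^(73/10) = 1.995e+07; subtracting the fixed part leaves 1.096e+07 for the refrigeration condenser, i.e. 70.40 dB SPL.
Required insertion loss = 73 − 70.40 = 2.60 dB.

2.6 dB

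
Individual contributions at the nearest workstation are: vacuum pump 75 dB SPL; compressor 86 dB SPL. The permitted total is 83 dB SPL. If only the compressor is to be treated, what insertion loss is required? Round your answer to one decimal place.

3.7 dB

The untreated sources together contribute 10^(75/10) = 3.162e+07, i.e. 75.00 dB SPL.
The limit corresponds to 10^(83/10) = 1.995e+08; subtracting the fixed part leaves 1.679e+08 for the compressor, i.e. 82.25 dB SPL.
So the compressor must be reduced from 86 to 82.25 dB SPL: IL = 3.75 dB.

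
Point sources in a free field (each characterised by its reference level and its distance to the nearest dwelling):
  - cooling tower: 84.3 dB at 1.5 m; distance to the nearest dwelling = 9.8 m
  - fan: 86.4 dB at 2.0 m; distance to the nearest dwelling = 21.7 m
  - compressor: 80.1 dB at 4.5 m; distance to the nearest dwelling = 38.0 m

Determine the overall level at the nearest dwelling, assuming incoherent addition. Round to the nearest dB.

71 dB

Propagate each source to the receiver with L = L_ref − 20·log₁₀(r/r_ref), then add intensities.
cooling tower: 84.3 − 20·log₁₀(9.8/1.5) = 84.3 − 16.30 = 68.00 dB.
fan: 86.4 − 20·log₁₀(21.7/2.0) = 86.4 − 20.71 = 65.69 dB.
compressor: 80.1 − 20·log₁₀(38.0/4.5) = 80.1 − 18.53 = 61.57 dB.
Σ 10^(L/10) = 1.145e+07 → L_total = 10·log₁₀(1.145e+07) = 70.59 dB.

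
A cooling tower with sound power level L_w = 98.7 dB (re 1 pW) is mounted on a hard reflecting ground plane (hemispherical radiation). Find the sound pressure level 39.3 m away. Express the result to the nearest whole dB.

L_p = L_w − 10·log₁₀(2π·r²) with r = 39.3 m.
2π·r² = 9704 m², 10·log₁₀ of that is 39.870 dB.
L_p = 98.7 − 39.870 = 58.83 dB.

59 dB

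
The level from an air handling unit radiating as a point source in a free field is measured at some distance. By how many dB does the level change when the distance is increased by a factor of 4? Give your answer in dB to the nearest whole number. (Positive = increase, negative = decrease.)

A point source loses 6 dB per doubling of distance; generally ΔL = −20·log₁₀(r₂/r₁).
ΔL = −20·log₁₀(4) = -12.04 dB.

-12 dB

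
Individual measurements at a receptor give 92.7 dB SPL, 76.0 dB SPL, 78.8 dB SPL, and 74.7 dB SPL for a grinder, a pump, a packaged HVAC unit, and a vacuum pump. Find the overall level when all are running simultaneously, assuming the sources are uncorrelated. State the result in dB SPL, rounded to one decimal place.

93.0 dB SPL

For uncorrelated sources the intensities add, so convert each level to linear form, sum, and take 10·log₁₀ of the total.
Σ 10^(L/10) = 10^(92.7/10) + 10^(76.0/10) + 10^(78.8/10) + 10^(74.7/10) = 2.007e+09.
L_total = 10·log₁₀(2.007e+09) = 93.03 dB SPL.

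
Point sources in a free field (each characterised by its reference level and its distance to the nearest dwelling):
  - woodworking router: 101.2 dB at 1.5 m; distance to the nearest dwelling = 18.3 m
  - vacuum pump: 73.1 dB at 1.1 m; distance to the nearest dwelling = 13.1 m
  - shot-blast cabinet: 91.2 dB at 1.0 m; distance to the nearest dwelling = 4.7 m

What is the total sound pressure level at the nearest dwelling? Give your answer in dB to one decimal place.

81.7 dB

Apply inverse-square spreading to bring every level to the receiver, then sum 10^(L/10).
woodworking router: 101.2 − 20·log₁₀(18.3/1.5) = 101.2 − 21.73 = 79.47 dB.
vacuum pump: 73.1 − 20·log₁₀(13.1/1.1) = 73.1 − 21.52 = 51.58 dB.
shot-blast cabinet: 91.2 − 20·log₁₀(4.7/1.0) = 91.2 − 13.44 = 77.76 dB.
Σ 10^(L/10) = 1.484e+08 → L_total = 10·log₁₀(1.484e+08) = 81.71 dB.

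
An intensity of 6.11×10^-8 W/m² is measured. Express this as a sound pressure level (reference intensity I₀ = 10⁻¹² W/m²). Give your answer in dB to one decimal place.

L = 10·log₁₀(I/I₀) = 10·log₁₀(6.11×10^-8/10⁻¹²) = 10·log₁₀(6.11×10^4).
L = 10·(0.7860 + 4) = 47.86 dB.

47.9 dB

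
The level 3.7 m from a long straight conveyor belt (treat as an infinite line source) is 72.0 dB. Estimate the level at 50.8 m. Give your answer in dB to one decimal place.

60.6 dB

Cylindrical spreading from a line source gives a 10·log₁₀(r₂/r₁) drop.
L₂ = 72.0 − 10·log₁₀(50.8/3.7) = 72.0 − 11.377 = 60.62 dB.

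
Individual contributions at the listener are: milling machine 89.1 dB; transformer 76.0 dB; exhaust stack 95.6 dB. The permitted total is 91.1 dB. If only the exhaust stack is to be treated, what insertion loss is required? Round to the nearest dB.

The untreated sources together contribute 10^(89.1/10) + 10^(76.0/10) = 8.526e+08, i.e. 89.31 dB.
The limit corresponds to 10^(91.1/10) = 1.288e+09; subtracting the fixed part leaves 4.356e+08 for the exhaust stack, i.e. 86.39 dB.
So the exhaust stack must be reduced from 95.6 to 86.39 dB: IL = 9.21 dB.

9 dB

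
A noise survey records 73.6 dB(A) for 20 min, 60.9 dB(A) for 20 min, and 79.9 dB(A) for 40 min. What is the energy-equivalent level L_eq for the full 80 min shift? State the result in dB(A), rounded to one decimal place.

77.4 dB(A)

L_eq = 10·log₁₀[(1/T)·Σ tᵢ·10^(Lᵢ/10)] with T = 80 min.
Σ tᵢ·10^(Lᵢ/10) = 20·10^(73.6/10) + 20·10^(60.9/10) + 40·10^(79.9/10) = 4.392e+09.
L_eq = 10·log₁₀(4.392e+09/80) = 77.40 dB(A).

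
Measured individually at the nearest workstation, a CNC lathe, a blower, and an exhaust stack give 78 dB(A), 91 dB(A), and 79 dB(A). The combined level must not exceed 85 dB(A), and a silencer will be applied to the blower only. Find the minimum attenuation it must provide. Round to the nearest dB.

9 dB

Everything except the blower sums to 10^(78/10) + 10^(79/10) = 1.425e+08 in linear terms, 81.54 dB(A).
To meet 85 dB(A) overall, the treated blower may contribute at most 10^(85/10) − 1.425e+08 = 1.737e+08, i.e. 82.40 dB(A).
So the blower must be reduced from 91 to 82.40 dB(A): IL = 8.60 dB.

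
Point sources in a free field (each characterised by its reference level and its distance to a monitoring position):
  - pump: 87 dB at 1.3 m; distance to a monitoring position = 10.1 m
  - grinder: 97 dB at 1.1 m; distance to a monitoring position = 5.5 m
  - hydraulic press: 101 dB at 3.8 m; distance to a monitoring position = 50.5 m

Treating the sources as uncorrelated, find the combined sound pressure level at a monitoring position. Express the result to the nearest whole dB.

84 dB

First find each source's level at the receiver (point-source: −20·log₁₀(r/r_ref)), then combine on an intensity basis.
pump: 87 − 20·log₁₀(10.1/1.3) = 87 − 17.81 = 69.19 dB.
grinder: 97 − 20·log₁₀(5.5/1.1) = 97 − 13.98 = 83.02 dB.
hydraulic press: 101 − 20·log₁₀(50.5/3.8) = 101 − 22.47 = 78.53 dB.
Σ 10^(L/10) = 2.801e+08 → L_total = 10·log₁₀(2.801e+08) = 84.47 dB.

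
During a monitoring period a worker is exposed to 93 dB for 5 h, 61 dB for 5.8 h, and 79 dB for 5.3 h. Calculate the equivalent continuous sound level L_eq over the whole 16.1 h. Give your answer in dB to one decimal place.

Weight each interval's intensity by its duration and average over T = 16.1 h:
Σ tᵢ·10^(Lᵢ/10) = 5·10^(93/10) + 5.8·10^(61/10) + 5.3·10^(79/10) = 1.040e+10.
L_eq = 10·log₁₀(1.040e+10/16.1) = 88.10 dB.

88.1 dB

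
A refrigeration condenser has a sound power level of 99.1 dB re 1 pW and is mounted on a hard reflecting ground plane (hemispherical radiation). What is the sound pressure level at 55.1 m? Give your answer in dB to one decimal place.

56.3 dB

L_p = L_w − 10·log₁₀(2π·r²) with r = 55.1 m.
2π·r² = 1.908e+04 m², 10·log₁₀ of that is 42.805 dB.
L_p = 99.1 − 42.805 = 56.30 dB.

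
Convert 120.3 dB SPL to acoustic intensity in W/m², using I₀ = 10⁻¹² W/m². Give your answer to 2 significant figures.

1.1 W/m²

I/I₀ = 10^(120.3/10) = 1.072e+12, so I = 1.072e+12 × 10⁻¹² W/m².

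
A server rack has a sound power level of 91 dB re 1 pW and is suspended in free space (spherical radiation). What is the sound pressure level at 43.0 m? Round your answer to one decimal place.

Free-field spherical radiation: L_p = L_w − 10·log₁₀(4π·r²), r = 43.0 m.
4π·r² = 2.324e+04 m², 10·log₁₀ of that is 43.661 dB.
L_p = 91 − 43.661 = 47.34 dB.

47.3 dB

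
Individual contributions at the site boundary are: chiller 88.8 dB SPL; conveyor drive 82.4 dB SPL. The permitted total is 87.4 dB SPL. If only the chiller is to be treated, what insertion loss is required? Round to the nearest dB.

Everything except the chiller sums to 10^(82.4/10) = 1.738e+08 in linear terms, 82.40 dB SPL.
To meet 87.4 dB SPL overall, the treated chiller may contribute at most 10^(87.4/10) − 1.738e+08 = 3.758e+08, i.e. 85.75 dB SPL.
Required insertion loss = 88.8 − 85.75 = 3.05 dB.

3 dB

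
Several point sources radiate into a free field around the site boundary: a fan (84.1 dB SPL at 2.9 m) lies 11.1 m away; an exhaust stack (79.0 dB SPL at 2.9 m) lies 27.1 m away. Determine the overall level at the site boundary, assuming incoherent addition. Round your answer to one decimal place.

72.7 dB SPL

Propagate each source to the receiver with L = L_ref − 20·log₁₀(r/r_ref), then add intensities.
fan: 84.1 − 20·log₁₀(11.1/2.9) = 84.1 − 11.66 = 72.44 dB SPL.
exhaust stack: 79.0 − 20·log₁₀(27.1/2.9) = 79.0 − 19.41 = 59.59 dB SPL.
Σ 10^(L/10) = 1.845e+07 → L_total = 10·log₁₀(1.845e+07) = 72.66 dB SPL.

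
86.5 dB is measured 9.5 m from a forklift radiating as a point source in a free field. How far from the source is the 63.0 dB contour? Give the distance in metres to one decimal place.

142.1 m

For a point source L₁ − L₂ = 20·log₁₀(r₂/r₁), so r₂ = r₁·10^((L₁−L₂)/20).
r₂ = 9.5·10^((86.5−63.0)/20) = 9.5·10^(23.5/20) = 142.14 m.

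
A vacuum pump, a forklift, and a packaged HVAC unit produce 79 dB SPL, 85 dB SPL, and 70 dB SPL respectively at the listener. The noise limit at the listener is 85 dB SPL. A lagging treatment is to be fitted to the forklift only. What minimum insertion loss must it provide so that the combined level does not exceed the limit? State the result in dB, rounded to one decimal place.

The untreated sources together contribute 10^(79/10) + 10^(70/10) = 8.943e+07, i.e. 79.51 dB SPL.
The limit corresponds to 10^(85/10) = 3.162e+08; subtracting the fixed part leaves 2.268e+08 for the forklift, i.e. 83.56 dB SPL.
So the forklift must be reduced from 85 to 83.56 dB SPL: IL = 1.44 dB.

1.4 dB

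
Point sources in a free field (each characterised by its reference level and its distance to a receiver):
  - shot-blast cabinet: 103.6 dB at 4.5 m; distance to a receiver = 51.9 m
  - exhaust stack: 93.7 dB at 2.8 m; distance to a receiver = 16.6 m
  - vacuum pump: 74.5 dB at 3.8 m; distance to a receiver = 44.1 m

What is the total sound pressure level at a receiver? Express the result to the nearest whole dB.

Apply inverse-square spreading to bring every level to the receiver, then sum 10^(L/10).
shot-blast cabinet: 103.6 − 20·log₁₀(51.9/4.5) = 103.6 − 21.24 = 82.36 dB.
exhaust stack: 93.7 − 20·log₁₀(16.6/2.8) = 93.7 − 15.46 = 78.24 dB.
vacuum pump: 74.5 − 20·log₁₀(44.1/3.8) = 74.5 − 21.29 = 53.21 dB.
Σ 10^(L/10) = 2.391e+08 → L_total = 10·log₁₀(2.391e+08) = 83.79 dB.

84 dB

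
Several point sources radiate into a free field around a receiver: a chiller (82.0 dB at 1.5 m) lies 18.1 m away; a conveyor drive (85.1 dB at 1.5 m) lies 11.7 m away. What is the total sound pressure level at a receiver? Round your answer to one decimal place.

68.1 dB

Propagate each source to the receiver with L = L_ref − 20·log₁₀(r/r_ref), then add intensities.
chiller: 82.0 − 20·log₁₀(18.1/1.5) = 82.0 − 21.63 = 60.37 dB.
conveyor drive: 85.1 − 20·log₁₀(11.7/1.5) = 85.1 − 17.84 = 67.26 dB.
Σ 10^(L/10) = 6.407e+06 → L_total = 10·log₁₀(6.407e+06) = 68.07 dB.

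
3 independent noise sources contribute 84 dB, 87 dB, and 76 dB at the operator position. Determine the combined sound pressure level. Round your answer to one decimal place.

Incoherent sources combine by intensity addition: L_total = 10·log₁₀(Σ 10^(L_i/10)).
Σ 10^(L/10) = 10^(84/10) + 10^(87/10) + 10^(76/10) = 7.922e+08.
L_total = 10·log₁₀(7.922e+08) = 88.99 dB.

89.0 dB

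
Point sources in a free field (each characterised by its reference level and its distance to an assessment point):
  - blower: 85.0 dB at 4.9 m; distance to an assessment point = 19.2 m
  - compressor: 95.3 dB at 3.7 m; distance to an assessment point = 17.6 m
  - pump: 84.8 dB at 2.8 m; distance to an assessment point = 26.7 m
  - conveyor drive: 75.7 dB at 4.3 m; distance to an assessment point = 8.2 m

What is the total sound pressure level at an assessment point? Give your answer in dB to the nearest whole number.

Propagate each source to the receiver with L = L_ref − 20·log₁₀(r/r_ref), then add intensities.
blower: 85.0 − 20·log₁₀(19.2/4.9) = 85.0 − 11.86 = 73.14 dB.
compressor: 95.3 − 20·log₁₀(17.6/3.7) = 95.3 − 13.55 = 81.75 dB.
pump: 84.8 − 20·log₁₀(26.7/2.8) = 84.8 − 19.59 = 65.21 dB.
conveyor drive: 75.7 − 20·log₁₀(8.2/4.3) = 75.7 − 5.61 = 70.09 dB.
Σ 10^(L/10) = 1.839e+08 → L_total = 10·log₁₀(1.839e+08) = 82.65 dB.

83 dB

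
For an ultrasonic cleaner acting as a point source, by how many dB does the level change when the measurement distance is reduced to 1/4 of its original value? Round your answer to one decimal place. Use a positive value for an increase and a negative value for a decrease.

+12.0 dB

Point-source spreading: ΔL = −20·log₁₀(r₂/r₁).
ΔL = −20·log₁₀(0.25) = +12.04 dB.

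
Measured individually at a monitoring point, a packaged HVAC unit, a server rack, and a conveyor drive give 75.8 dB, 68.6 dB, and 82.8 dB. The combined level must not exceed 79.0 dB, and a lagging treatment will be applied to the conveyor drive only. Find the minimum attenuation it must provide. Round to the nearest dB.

7 dB

Everything except the conveyor drive sums to 10^(75.8/10) + 10^(68.6/10) = 4.526e+07 in linear terms, 76.56 dB.
To meet 79.0 dB overall, the treated conveyor drive may contribute at most 10^(79.0/10) − 4.526e+07 = 3.417e+07, i.e. 75.34 dB.
Required insertion loss = 82.8 − 75.34 = 7.46 dB.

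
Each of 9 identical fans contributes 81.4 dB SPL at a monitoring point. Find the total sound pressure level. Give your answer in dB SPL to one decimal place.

With 9 equal, uncorrelated contributions the intensity is 9× that of one unit, giving a rise of 10·log₁₀ 9.
L_total = 81.4 + 10·log₁₀(9) = 81.4 + 9.542 = 90.94 dB SPL.

90.9 dB SPL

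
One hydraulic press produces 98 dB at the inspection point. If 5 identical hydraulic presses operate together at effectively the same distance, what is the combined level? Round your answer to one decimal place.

105.0 dB

N identical incoherent sources raise the level by 10·log₁₀ N.
L_total = 98 + 10·log₁₀(5) = 98 + 6.990 = 104.99 dB.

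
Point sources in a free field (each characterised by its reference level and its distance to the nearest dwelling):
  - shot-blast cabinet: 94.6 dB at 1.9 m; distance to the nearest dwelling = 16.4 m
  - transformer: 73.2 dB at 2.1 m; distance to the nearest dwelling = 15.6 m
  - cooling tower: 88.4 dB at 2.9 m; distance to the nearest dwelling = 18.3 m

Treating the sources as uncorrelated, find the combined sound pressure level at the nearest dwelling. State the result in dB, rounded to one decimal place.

First find each source's level at the receiver (point-source: −20·log₁₀(r/r_ref)), then combine on an intensity basis.
shot-blast cabinet: 94.6 − 20·log₁₀(16.4/1.9) = 94.6 − 18.72 = 75.88 dB.
transformer: 73.2 − 20·log₁₀(15.6/2.1) = 73.2 − 17.42 = 55.78 dB.
cooling tower: 88.4 − 20·log₁₀(18.3/2.9) = 88.4 − 16.00 = 72.40 dB.
Σ 10^(L/10) = 5.646e+07 → L_total = 10·log₁₀(5.646e+07) = 77.52 dB.

77.5 dB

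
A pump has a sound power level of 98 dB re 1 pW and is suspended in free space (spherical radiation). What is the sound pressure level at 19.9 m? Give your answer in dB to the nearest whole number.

The power spreads over a sphere of area 4π·r², so L_p = L_w − 10·log₁₀(4π·r²).
4π·r² = 4976 m², 10·log₁₀ of that is 36.969 dB.
L_p = 98 − 36.969 = 61.03 dB.

61 dB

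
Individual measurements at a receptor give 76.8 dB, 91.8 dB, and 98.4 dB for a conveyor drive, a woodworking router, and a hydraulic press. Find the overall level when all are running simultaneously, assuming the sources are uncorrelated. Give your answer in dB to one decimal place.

For uncorrelated sources the intensities add, so convert each level to linear form, sum, and take 10·log₁₀ of the total.
Σ 10^(L/10) = 10^(76.8/10) + 10^(91.8/10) + 10^(98.4/10) = 8.480e+09.
L_total = 10·log₁₀(8.480e+09) = 99.28 dB.

99.3 dB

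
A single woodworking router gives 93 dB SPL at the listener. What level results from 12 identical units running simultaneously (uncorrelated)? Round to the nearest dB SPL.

N identical incoherent sources raise the level by 10·log₁₀ N.
L_total = 93 + 10·log₁₀(12) = 93 + 10.792 = 103.79 dB SPL.

104 dB SPL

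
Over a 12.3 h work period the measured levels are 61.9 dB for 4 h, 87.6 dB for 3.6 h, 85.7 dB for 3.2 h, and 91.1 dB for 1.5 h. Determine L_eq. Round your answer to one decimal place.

L_eq = 10·log₁₀[(1/T)·Σ tᵢ·10^(Lᵢ/10)] with T = 12.3 h.
Σ tᵢ·10^(Lᵢ/10) = 4·10^(61.9/10) + 3.6·10^(87.6/10) + 3.2·10^(85.7/10) + 1.5·10^(91.1/10) = 5.199e+09.
L_eq = 10·log₁₀(5.199e+09/12.3) = 86.26 dB.

86.3 dB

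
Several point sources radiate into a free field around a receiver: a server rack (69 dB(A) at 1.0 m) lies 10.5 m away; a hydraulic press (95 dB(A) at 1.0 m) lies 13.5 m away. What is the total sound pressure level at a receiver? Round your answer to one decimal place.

Apply inverse-square spreading to bring every level to the receiver, then sum 10^(L/10).
server rack: 69 − 20·log₁₀(10.5/1.0) = 69 − 20.42 = 48.58 dB(A).
hydraulic press: 95 − 20·log₁₀(13.5/1.0) = 95 − 22.61 = 72.39 dB(A).
Σ 10^(L/10) = 1.742e+07 → L_total = 10·log₁₀(1.742e+07) = 72.41 dB(A).

72.4 dB(A)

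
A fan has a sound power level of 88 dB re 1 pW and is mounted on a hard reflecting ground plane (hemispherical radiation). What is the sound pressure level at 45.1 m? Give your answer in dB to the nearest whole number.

47 dB

The power spreads over a hemisphere of area 2π·r², so L_p = L_w − 10·log₁₀(2π·r²).
2π·r² = 1.278e+04 m², 10·log₁₀ of that is 41.065 dB.
L_p = 88 − 41.065 = 46.93 dB.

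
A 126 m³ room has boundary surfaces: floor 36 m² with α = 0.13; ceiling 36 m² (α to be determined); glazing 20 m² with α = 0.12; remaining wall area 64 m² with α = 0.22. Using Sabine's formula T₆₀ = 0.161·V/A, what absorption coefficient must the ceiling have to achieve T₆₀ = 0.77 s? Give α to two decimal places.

0.14

From T₆₀ = 0.161·V/A, the target T₆₀ = 0.77 s needs A = 0.161·126/0.77 = 26.35 m².
Absorption from the other surfaces = 36·0.13 + 20·0.12 + 64·0.22 = 21.16 m², so the ceiling must supply 5.19 m² over 36 m².
α = 5.19/36 = 0.144.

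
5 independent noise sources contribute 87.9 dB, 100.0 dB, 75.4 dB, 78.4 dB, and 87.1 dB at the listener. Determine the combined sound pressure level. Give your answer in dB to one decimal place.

100.5 dB

Incoherent sources combine by intensity addition: L_total = 10·log₁₀(Σ 10^(L_i/10)).
Σ 10^(L/10) = 10^(87.9/10) + 10^(100.0/10) + 10^(75.4/10) + 10^(78.4/10) + 10^(87.1/10) = 1.123e+10.
L_total = 10·log₁₀(1.123e+10) = 100.51 dB.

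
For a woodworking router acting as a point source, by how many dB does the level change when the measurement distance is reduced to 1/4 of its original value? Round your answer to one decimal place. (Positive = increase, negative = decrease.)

With spherical spreading the level changes by −20·log₁₀(r₂/r₁).
ΔL = −20·log₁₀(0.25) = +12.04 dB.

+12.0 dB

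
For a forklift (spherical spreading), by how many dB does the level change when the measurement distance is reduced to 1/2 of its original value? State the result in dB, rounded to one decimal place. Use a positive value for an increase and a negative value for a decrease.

Point-source spreading: ΔL = −20·log₁₀(r₂/r₁).
ΔL = −20·log₁₀(0.5) = +6.02 dB.

+6.0 dB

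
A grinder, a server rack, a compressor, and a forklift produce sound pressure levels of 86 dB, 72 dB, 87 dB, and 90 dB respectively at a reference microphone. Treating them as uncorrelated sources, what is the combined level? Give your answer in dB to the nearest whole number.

93 dB

For uncorrelated sources the intensities add, so convert each level to linear form, sum, and take 10·log₁₀ of the total.
Σ 10^(L/10) = 10^(86/10) + 10^(72/10) + 10^(87/10) + 10^(90/10) = 1.915e+09.
L_total = 10·log₁₀(1.915e+09) = 92.82 dB.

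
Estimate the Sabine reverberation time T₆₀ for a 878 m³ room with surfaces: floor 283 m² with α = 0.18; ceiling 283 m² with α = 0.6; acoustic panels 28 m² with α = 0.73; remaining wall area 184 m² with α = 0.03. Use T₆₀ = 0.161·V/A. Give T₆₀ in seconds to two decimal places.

Summing Sᵢαᵢ: 283·0.18 + 283·0.6 + 28·0.73 + 184·0.03 = 246.70 m².
T₆₀ = 0.161·V/A = 0.161·878/246.70 = 0.573 s.

0.57 s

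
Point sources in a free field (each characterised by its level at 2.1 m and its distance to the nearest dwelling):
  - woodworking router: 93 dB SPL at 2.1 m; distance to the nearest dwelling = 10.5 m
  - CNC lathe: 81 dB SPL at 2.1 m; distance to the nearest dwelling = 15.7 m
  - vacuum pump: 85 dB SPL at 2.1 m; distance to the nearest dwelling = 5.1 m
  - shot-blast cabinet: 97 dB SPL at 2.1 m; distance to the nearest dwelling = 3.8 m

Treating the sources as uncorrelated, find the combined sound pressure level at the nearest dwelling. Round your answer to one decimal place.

92.2 dB SPL

Apply inverse-square spreading to bring every level to the receiver, then sum 10^(L/10).
woodworking router: 93 − 20·log₁₀(10.5/2.1) = 93 − 13.98 = 79.02 dB SPL.
CNC lathe: 81 − 20·log₁₀(15.7/2.1) = 81 − 17.47 = 63.53 dB SPL.
vacuum pump: 85 − 20·log₁₀(5.1/2.1) = 85 − 7.71 = 77.29 dB SPL.
shot-blast cabinet: 97 − 20·log₁₀(3.8/2.1) = 97 − 5.15 = 91.85 dB SPL.
Σ 10^(L/10) = 1.666e+09 → L_total = 10·log₁₀(1.666e+09) = 92.22 dB SPL.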